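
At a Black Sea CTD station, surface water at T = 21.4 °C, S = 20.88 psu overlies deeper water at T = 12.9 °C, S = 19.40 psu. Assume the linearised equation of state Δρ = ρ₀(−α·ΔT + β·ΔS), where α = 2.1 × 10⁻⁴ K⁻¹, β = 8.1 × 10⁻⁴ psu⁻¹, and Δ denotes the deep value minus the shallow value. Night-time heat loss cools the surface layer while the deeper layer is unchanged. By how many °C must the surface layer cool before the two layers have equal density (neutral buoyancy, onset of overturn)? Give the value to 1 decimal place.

Neutral buoyancy requires Δρ = 0, i.e. −α(T_deep − T_surf′) + β(S_deep − S_surf) = 0.
T_surf′ = T_deep − (β/α)·ΔS = 12.9 − (8.1 × 10⁻⁴/2.1 × 10⁻⁴)·(-1.48) = 18.609 °C.
Cooling required: 21.4 − (18.609) = 2.791 °C.

2.8 °C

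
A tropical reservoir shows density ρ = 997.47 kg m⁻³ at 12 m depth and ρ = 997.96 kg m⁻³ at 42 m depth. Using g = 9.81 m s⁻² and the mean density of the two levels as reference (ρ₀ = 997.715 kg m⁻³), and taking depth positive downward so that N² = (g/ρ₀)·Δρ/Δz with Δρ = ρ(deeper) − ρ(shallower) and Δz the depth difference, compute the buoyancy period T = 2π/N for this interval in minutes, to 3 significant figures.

8.26 min

Δρ = 997.96 − 997.47 = 0.49 kg m⁻³ over Δz = 42 − 12 = 30 m.
N² = (9.81/997.715) × (0.49/30) = 1.6060 × 10⁻⁴ s⁻².
N = √(1.6060 × 10⁻⁴) = 0.012673 rad s⁻¹, so T = 2π/N = 495.79 s = 8.2632 min ≈ 8.26 min.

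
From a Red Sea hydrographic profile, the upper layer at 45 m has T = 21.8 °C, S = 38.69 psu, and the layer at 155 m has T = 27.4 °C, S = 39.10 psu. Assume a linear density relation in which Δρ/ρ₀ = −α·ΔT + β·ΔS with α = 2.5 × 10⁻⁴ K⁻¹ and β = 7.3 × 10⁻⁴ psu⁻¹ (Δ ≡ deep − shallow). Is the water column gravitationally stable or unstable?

unstable

ΔT = 27.4 − 21.8 = +5.6 K and ΔS = 39.10 − 38.69 = +0.41 psu (deep − shallow).
−αΔT = -1.40 × 10⁻³; βΔS = 2.993 × 10⁻⁴; sum Δρ/ρ₀ = -1.1007 × 10⁻³.
Δρ/ρ₀ < 0, so Δρ < 0: deeper water is lighter → statically unstable; the column would overturn.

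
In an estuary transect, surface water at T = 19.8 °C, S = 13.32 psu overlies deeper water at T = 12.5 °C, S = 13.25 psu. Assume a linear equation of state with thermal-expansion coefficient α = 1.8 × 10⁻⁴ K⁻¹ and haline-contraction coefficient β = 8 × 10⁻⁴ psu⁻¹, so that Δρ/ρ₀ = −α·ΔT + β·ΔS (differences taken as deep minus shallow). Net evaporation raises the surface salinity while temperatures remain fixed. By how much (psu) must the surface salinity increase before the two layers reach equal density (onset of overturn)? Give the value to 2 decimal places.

Neutral buoyancy requires −α(T_deep − T_surf) + β(S_deep − S_surf′) = 0.
S_surf′ = S_deep − (α/β)·ΔT = 13.25 − (1.8 × 10⁻⁴/8 × 10⁻⁴)·(-7.3) = 14.8925 psu.
Increase required: 14.8925 − 13.32 = 1.5725 psu.

1.57 psu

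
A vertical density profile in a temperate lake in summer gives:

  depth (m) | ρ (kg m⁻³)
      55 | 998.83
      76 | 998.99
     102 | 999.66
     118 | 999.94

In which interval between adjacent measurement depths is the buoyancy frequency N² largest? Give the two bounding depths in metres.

Compute the density gradient over each adjacent pair:
  55–76 m: Δρ/Δz = 0.16/21 = 7.6 × 10⁻³ kg m⁻⁴
  76–102 m: Δρ/Δz = 0.67/26 = 0.026 kg m⁻⁴
  102–118 m: Δρ/Δz = 0.28/16 = 0.018 kg m⁻⁴
The largest gradient is in the 76–102 m interval — the pycnocline.

76–102 m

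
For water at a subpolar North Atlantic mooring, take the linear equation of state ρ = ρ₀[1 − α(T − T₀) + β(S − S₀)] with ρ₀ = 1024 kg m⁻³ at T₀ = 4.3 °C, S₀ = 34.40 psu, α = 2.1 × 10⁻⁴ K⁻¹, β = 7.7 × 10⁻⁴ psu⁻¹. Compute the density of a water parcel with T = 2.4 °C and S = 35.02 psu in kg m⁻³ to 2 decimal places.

1024.90 kg m⁻³

T − T₀ = -1.9 K, S − S₀ = +0.62 psu.
Bracket = 1 − α·(-1.9) + β·(+0.62) = 1 + (8.764 × 10⁻⁴) = 1.0008764.
ρ = 1024 × 1.0008764 = 1024.90 kg m⁻³.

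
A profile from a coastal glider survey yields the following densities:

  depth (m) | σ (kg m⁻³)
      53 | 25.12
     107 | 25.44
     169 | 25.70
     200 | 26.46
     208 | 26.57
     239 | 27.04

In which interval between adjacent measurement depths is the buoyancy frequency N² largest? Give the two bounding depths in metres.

Compute the density gradient over each adjacent pair:
  53–107 m: Δρ/Δz = 0.32/54 = 5.9 × 10⁻³ kg m⁻⁴
  107–169 m: Δρ/Δz = 0.26/62 = 4.2 × 10⁻³ kg m⁻⁴
  169–200 m: Δρ/Δz = 0.76/31 = 0.025 kg m⁻⁴
  200–208 m: Δρ/Δz = 0.11/8 = 0.014 kg m⁻⁴
  208–239 m: Δρ/Δz = 0.47/31 = 0.015 kg m⁻⁴
The largest gradient is in the 169–200 m interval — the pycnocline.

169–200 m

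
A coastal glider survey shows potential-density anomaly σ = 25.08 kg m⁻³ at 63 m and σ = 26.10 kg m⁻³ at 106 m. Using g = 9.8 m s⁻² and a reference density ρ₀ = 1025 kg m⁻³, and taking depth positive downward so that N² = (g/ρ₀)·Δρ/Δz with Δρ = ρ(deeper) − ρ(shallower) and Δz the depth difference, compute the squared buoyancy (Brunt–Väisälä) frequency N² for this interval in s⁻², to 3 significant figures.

2.27 × 10⁻⁴ s⁻²

Δρ = 1026.10 − 1025.08 = 1.02 kg m⁻³ over Δz = 106 − 63 = 43 m.
N² = (9.8/1025) × (1.02/43) = 2.2680 × 10⁻⁴ s⁻² ≈ 2.27 × 10⁻⁴ s⁻².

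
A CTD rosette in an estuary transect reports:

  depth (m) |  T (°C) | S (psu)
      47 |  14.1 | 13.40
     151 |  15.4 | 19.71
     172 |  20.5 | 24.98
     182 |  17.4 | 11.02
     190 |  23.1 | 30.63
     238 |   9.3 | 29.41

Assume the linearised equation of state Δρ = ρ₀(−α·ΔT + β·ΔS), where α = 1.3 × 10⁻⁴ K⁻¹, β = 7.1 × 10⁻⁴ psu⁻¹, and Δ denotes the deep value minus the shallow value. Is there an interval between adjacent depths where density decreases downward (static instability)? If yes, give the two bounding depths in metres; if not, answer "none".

Evaluate Δρ/ρ₀ = −αΔT + βΔS across each adjacent pair:
  47–151 m: −αΔT+βΔS = −(1.3 × 10⁻⁴)(+1.3)+(7.1 × 10⁻⁴)(+6.31) = 4.3 × 10⁻³ → stable
  151–172 m: −αΔT+βΔS = −(1.3 × 10⁻⁴)(+5.1)+(7.1 × 10⁻⁴)(+5.27) = 3.1 × 10⁻³ → stable
  172–182 m: −αΔT+βΔS = −(1.3 × 10⁻⁴)(-3.1)+(7.1 × 10⁻⁴)(-13.96) = -9.5 × 10⁻³ → UNSTABLE
  182–190 m: −αΔT+βΔS = −(1.3 × 10⁻⁴)(+5.7)+(7.1 × 10⁻⁴)(+19.61) = 0.013 → stable
  190–238 m: −αΔT+βΔS = −(1.3 × 10⁻⁴)(-13.8)+(7.1 × 10⁻⁴)(-1.22) = 9.3 × 10⁻⁴ → stable
The 172–182 m interval has Δρ < 0: lighter water underlies denser water.

172–182 m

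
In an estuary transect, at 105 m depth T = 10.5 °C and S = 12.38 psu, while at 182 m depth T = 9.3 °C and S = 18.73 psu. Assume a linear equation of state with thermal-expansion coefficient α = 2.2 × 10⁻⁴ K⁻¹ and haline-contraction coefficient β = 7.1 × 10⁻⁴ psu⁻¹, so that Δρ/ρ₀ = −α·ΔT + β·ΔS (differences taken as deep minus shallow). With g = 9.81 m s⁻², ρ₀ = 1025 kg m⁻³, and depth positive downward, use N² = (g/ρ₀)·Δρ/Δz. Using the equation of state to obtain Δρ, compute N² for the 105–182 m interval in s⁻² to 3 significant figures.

6.08 × 10⁻⁴ s⁻²

ΔT = -1.2 K, ΔS = +6.35 psu (deep − shallow).
Δρ/ρ₀ = −αΔT + βΔS = 2.64 × 10⁻⁴ + 4.5085 × 10⁻³ = 4.7725 × 10⁻³, so Δρ ≈ 4.892 kg m⁻³.
N² = (g/ρ₀)·Δρ/Δz = g·(Δρ/ρ₀)/Δz = 9.81 × 4.7725 × 10⁻³ / 77 = 6.0803 × 10⁻⁴ s⁻² ≈ 6.08 × 10⁻⁴ s⁻².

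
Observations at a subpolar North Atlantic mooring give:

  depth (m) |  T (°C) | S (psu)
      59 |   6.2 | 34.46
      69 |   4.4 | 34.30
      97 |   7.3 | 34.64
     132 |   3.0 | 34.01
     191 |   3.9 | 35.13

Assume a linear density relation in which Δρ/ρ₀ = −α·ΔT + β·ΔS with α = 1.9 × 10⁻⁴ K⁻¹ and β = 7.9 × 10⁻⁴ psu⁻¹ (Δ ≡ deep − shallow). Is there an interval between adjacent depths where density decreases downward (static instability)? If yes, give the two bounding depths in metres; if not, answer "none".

69–97 m

Evaluate Δρ/ρ₀ = −αΔT + βΔS across each adjacent pair:
  59–69 m: −αΔT+βΔS = −(1.9 × 10⁻⁴)(-1.8)+(7.9 × 10⁻⁴)(-0.16) = 2.2 × 10⁻⁴ → stable
  69–97 m: −αΔT+βΔS = −(1.9 × 10⁻⁴)(+2.9)+(7.9 × 10⁻⁴)(+0.34) = -2.8 × 10⁻⁴ → UNSTABLE
  97–132 m: −αΔT+βΔS = −(1.9 × 10⁻⁴)(-4.3)+(7.9 × 10⁻⁴)(-0.63) = 3.2 × 10⁻⁴ → stable
  132–191 m: −αΔT+βΔS = −(1.9 × 10⁻⁴)(+0.9)+(7.9 × 10⁻⁴)(+1.12) = 7.1 × 10⁻⁴ → stable
The 69–97 m interval has Δρ < 0: lighter water underlies denser water.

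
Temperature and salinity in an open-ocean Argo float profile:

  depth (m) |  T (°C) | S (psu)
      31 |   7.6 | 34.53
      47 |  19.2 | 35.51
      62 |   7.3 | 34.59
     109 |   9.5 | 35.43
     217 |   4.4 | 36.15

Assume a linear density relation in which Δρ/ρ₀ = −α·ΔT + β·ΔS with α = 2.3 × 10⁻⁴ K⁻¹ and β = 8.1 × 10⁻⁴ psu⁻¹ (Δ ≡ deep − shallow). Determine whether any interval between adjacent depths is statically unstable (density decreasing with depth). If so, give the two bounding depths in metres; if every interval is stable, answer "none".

31–47 m

Evaluate Δρ/ρ₀ = −αΔT + βΔS across each adjacent pair:
  31–47 m: −αΔT+βΔS = −(2.3 × 10⁻⁴)(+11.6)+(8.1 × 10⁻⁴)(+0.98) = -1.9 × 10⁻³ → UNSTABLE
  47–62 m: −αΔT+βΔS = −(2.3 × 10⁻⁴)(-11.9)+(8.1 × 10⁻⁴)(-0.92) = 2.0 × 10⁻³ → stable
  62–109 m: −αΔT+βΔS = −(2.3 × 10⁻⁴)(+2.2)+(8.1 × 10⁻⁴)(+0.84) = 1.7 × 10⁻⁴ → stable
  109–217 m: −αΔT+βΔS = −(2.3 × 10⁻⁴)(-5.1)+(8.1 × 10⁻⁴)(+0.72) = 1.8 × 10⁻³ → stable
The 31–47 m interval has Δρ < 0: lighter water underlies denser water.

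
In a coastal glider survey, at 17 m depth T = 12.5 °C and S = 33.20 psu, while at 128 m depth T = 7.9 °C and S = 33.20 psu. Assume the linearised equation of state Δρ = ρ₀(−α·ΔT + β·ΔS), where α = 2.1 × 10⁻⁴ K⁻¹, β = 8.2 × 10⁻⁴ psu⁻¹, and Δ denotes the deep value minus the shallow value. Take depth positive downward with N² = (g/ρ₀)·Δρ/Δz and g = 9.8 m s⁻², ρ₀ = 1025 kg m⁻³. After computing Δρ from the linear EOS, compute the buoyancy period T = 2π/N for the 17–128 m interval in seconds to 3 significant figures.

680 s

ΔT = -4.6 K, ΔS = +0.00 psu (deep − shallow).
Δρ/ρ₀ = −αΔT + βΔS = 9.66 × 10⁻⁴ + 0 = 9.66 × 10⁻⁴, so Δρ ≈ 0.9901 kg m⁻³.
N² = (g/ρ₀)·Δρ/Δz = g·(Δρ/ρ₀)/Δz = 9.8 × 9.66 × 10⁻⁴ / 111 = 8.5286 × 10⁻⁵ s⁻².
N = √(8.5286 × 10⁻⁵) = 9.2350 × 10⁻³ rad s⁻¹ → T = 2π/N = 680.37 s ≈ 680 s.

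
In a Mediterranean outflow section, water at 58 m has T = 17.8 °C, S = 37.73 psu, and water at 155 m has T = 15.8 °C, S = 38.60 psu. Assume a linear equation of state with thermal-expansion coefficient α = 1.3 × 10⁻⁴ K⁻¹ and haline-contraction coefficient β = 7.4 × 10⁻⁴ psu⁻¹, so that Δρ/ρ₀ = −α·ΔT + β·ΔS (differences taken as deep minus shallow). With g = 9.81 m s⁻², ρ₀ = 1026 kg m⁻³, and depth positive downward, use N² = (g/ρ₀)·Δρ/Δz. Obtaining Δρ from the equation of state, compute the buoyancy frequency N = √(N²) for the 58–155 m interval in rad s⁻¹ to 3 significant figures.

ΔT = -2.0 K, ΔS = +0.87 psu (deep − shallow).
Δρ/ρ₀ = −αΔT + βΔS = 2.60 × 10⁻⁴ + 6.438 × 10⁻⁴ = 9.038 × 10⁻⁴, so Δρ ≈ 0.9273 kg m⁻³.
N² = (g/ρ₀)·Δρ/Δz = g·(Δρ/ρ₀)/Δz = 9.81 × 9.038 × 10⁻⁴ / 97 = 9.1405 × 10⁻⁵ s⁻².
N = √(9.1405 × 10⁻⁵) = 9.5606 × 10⁻³ rad s⁻¹ ≈ 9.56 × 10⁻³ rad s⁻¹.

9.56 × 10⁻³ rad s⁻¹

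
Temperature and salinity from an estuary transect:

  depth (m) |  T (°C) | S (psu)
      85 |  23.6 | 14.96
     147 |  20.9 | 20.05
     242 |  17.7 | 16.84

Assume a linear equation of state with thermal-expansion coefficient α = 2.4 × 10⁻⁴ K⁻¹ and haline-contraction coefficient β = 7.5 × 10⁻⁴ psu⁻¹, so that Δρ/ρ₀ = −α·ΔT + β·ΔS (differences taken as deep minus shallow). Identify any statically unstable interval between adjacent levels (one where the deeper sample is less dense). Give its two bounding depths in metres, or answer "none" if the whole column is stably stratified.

Evaluate Δρ/ρ₀ = −αΔT + βΔS across each adjacent pair:
  85–147 m: −αΔT+βΔS = −(2.4 × 10⁻⁴)(-2.7)+(7.5 × 10⁻⁴)(+5.09) = 4.5 × 10⁻³ → stable
  147–242 m: −αΔT+βΔS = −(2.4 × 10⁻⁴)(-3.2)+(7.5 × 10⁻⁴)(-3.21) = -1.6 × 10⁻³ → UNSTABLE
The 147–242 m interval has Δρ < 0: lighter water underlies denser water.

147–242 m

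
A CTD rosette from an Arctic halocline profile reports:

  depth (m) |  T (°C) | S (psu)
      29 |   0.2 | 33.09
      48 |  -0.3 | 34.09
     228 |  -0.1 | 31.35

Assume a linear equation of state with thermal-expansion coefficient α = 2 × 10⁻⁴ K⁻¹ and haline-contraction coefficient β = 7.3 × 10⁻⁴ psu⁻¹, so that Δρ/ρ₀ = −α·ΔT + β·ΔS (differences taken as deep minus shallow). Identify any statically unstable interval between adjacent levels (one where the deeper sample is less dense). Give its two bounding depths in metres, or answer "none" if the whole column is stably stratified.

48–228 m

Evaluate Δρ/ρ₀ = −αΔT + βΔS across each adjacent pair:
  29–48 m: −αΔT+βΔS = −(2 × 10⁻⁴)(-0.5)+(7.3 × 10⁻⁴)(+1.00) = 8.3 × 10⁻⁴ → stable
  48–228 m: −αΔT+βΔS = −(2 × 10⁻⁴)(+0.2)+(7.3 × 10⁻⁴)(-2.74) = -2.0 × 10⁻³ → UNSTABLE
The 48–228 m interval has Δρ < 0: lighter water underlies denser water.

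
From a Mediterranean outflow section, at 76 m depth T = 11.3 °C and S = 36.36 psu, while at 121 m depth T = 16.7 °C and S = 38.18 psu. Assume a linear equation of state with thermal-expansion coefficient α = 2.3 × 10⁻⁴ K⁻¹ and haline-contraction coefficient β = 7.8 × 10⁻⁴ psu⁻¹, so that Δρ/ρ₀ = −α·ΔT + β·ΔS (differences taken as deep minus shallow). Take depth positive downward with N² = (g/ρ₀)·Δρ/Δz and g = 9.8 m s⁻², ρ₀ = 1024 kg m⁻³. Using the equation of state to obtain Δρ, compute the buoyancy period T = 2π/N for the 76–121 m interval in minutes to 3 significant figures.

16.8 min

ΔT = +5.4 K, ΔS = +1.82 psu (deep − shallow).
Δρ/ρ₀ = −αΔT + βΔS = -1.242 × 10⁻³ + 1.4196 × 10⁻³ = 1.776 × 10⁻⁴, so Δρ ≈ 0.1819 kg m⁻³.
N² = (g/ρ₀)·Δρ/Δz = g·(Δρ/ρ₀)/Δz = 9.8 × 1.776 × 10⁻⁴ / 45 = 3.8677 × 10⁻⁵ s⁻².
N = √(3.8677 × 10⁻⁵) = 6.2191 × 10⁻³ rad s⁻¹ → T = 2π/N = 1.0103 × 10³ s = 16.838 min ≈ 16.8 min.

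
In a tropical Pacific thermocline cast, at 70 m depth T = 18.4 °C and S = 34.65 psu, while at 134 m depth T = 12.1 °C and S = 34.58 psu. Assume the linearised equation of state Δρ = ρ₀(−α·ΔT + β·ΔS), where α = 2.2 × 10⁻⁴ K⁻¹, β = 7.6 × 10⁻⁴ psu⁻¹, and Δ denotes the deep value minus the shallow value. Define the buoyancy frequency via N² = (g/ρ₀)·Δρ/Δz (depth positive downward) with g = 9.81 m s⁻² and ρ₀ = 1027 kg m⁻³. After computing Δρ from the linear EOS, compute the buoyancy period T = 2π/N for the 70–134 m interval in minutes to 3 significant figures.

7.33 min

ΔT = -6.3 K, ΔS = -0.07 psu (deep − shallow).
Δρ/ρ₀ = −αΔT + βΔS = 1.386 × 10⁻³ − 5.32 × 10⁻⁵ = 1.3328 × 10⁻³, so Δρ ≈ 1.369 kg m⁻³.
N² = (g/ρ₀)·Δρ/Δz = g·(Δρ/ρ₀)/Δz = 9.81 × 1.3328 × 10⁻³ / 64 = 2.0429 × 10⁻⁴ s⁻².
N = √(2.0429 × 10⁻⁴) = 0.014293 rad s⁻¹ → T = 2π/N = 439.60 s = 7.3267 min ≈ 7.33 min.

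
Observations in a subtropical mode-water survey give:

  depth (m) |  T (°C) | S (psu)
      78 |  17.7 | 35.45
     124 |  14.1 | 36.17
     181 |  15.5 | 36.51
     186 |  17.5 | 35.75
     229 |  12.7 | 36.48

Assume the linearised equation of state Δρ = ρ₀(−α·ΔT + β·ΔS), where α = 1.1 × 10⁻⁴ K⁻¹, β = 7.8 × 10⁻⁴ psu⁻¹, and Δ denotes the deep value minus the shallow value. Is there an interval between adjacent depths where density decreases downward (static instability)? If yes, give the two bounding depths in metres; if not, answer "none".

181–186 m

Evaluate Δρ/ρ₀ = −αΔT + βΔS across each adjacent pair:
  78–124 m: −αΔT+βΔS = −(1.1 × 10⁻⁴)(-3.6)+(7.8 × 10⁻⁴)(+0.72) = 9.6 × 10⁻⁴ → stable
  124–181 m: −αΔT+βΔS = −(1.1 × 10⁻⁴)(+1.4)+(7.8 × 10⁻⁴)(+0.34) = 1.1 × 10⁻⁴ → stable
  181–186 m: −αΔT+βΔS = −(1.1 × 10⁻⁴)(+2.0)+(7.8 × 10⁻⁴)(-0.76) = -8.1 × 10⁻⁴ → UNSTABLE
  186–229 m: −αΔT+βΔS = −(1.1 × 10⁻⁴)(-4.8)+(7.8 × 10⁻⁴)(+0.73) = 1.1 × 10⁻³ → stable
The 181–186 m interval has Δρ < 0: lighter water underlies denser water.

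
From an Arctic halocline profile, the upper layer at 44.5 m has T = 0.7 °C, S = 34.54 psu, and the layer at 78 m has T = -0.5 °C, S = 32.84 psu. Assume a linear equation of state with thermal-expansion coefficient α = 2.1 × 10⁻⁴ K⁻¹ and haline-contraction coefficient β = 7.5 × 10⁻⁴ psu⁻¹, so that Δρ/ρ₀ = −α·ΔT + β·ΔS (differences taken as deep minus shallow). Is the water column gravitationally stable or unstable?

ΔT = -0.5 − 0.7 = -1.2 K and ΔS = 32.84 − 34.54 = -1.70 psu (deep − shallow).
−αΔT = 2.52 × 10⁻⁴; βΔS = -1.275 × 10⁻³; sum Δρ/ρ₀ = -1.023 × 10⁻³.
Δρ/ρ₀ < 0, so Δρ < 0: deeper water is lighter → statically unstable; the column would overturn.

unstable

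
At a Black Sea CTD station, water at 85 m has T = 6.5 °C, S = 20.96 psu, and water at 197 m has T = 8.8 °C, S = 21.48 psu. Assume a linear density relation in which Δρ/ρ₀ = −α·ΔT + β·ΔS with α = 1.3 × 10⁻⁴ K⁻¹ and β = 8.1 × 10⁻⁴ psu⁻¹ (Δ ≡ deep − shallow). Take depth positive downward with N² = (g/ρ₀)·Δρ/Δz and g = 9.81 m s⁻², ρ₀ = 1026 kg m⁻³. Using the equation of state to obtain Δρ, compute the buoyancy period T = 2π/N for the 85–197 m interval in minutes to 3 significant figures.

32.0 min

ΔT = +2.3 K, ΔS = +0.52 psu (deep − shallow).
Δρ/ρ₀ = −αΔT + βΔS = -2.99 × 10⁻⁴ + 4.212 × 10⁻⁴ = 1.222 × 10⁻⁴, so Δρ ≈ 0.1254 kg m⁻³.
N² = (g/ρ₀)·Δρ/Δz = g·(Δρ/ρ₀)/Δz = 9.81 × 1.222 × 10⁻⁴ / 112 = 1.0703 × 10⁻⁵ s⁻².
N = √(1.0703 × 10⁻⁵) = 3.2715 × 10⁻³ rad s⁻¹ → T = 2π/N = 1.9206 × 10³ s = 32.010 min ≈ 32.0 min.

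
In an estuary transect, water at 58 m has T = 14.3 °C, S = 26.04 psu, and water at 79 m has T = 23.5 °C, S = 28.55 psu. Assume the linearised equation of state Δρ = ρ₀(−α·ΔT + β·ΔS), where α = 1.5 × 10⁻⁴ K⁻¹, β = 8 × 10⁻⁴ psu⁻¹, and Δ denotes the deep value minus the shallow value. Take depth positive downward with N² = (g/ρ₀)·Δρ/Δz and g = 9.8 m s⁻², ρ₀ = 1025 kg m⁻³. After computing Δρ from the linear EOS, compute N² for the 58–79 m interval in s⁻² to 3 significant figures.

ΔT = +9.2 K, ΔS = +2.51 psu (deep − shallow).
Δρ/ρ₀ = −αΔT + βΔS = -1.38 × 10⁻³ + 2.008 × 10⁻³ = 6.28 × 10⁻⁴, so Δρ ≈ 0.6437 kg m⁻³.
N² = (g/ρ₀)·Δρ/Δz = g·(Δρ/ρ₀)/Δz = 9.8 × 6.28 × 10⁻⁴ / 21 = 2.9307 × 10⁻⁴ s⁻² ≈ 2.93 × 10⁻⁴ s⁻².

2.93 × 10⁻⁴ s⁻²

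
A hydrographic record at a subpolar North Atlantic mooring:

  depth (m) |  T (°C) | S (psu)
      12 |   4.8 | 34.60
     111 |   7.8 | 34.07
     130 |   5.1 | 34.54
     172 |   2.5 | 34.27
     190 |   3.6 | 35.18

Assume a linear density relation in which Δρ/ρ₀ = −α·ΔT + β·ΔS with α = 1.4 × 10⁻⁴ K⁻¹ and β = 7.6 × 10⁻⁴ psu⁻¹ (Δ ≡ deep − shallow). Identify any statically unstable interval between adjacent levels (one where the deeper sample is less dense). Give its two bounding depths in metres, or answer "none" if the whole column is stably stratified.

12–111 m

Evaluate Δρ/ρ₀ = −αΔT + βΔS across each adjacent pair:
  12–111 m: −αΔT+βΔS = −(1.4 × 10⁻⁴)(+3.0)+(7.6 × 10⁻⁴)(-0.53) = -8.2 × 10⁻⁴ → UNSTABLE
  111–130 m: −αΔT+βΔS = −(1.4 × 10⁻⁴)(-2.7)+(7.6 × 10⁻⁴)(+0.47) = 7.4 × 10⁻⁴ → stable
  130–172 m: −αΔT+βΔS = −(1.4 × 10⁻⁴)(-2.6)+(7.6 × 10⁻⁴)(-0.27) = 1.6 × 10⁻⁴ → stable
  172–190 m: −αΔT+βΔS = −(1.4 × 10⁻⁴)(+1.1)+(7.6 × 10⁻⁴)(+0.91) = 5.4 × 10⁻⁴ → stable
The 12–111 m interval has Δρ < 0: lighter water underlies denser water.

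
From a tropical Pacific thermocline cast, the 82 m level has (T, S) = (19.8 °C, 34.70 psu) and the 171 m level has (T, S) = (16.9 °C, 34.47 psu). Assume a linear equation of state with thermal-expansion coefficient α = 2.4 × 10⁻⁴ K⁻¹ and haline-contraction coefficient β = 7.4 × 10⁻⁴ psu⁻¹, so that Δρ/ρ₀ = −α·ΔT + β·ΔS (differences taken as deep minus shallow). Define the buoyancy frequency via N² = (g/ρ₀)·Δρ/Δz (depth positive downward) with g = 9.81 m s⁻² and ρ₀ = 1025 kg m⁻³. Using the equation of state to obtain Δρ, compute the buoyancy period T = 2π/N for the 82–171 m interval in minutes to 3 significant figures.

13.8 min

ΔT = -2.9 K, ΔS = -0.23 psu (deep − shallow).
Δρ/ρ₀ = −αΔT + βΔS = 6.96 × 10⁻⁴ − 1.702 × 10⁻⁴ = 5.258 × 10⁻⁴, so Δρ ≈ 0.5389 kg m⁻³.
N² = (g/ρ₀)·Δρ/Δz = g·(Δρ/ρ₀)/Δz = 9.81 × 5.258 × 10⁻⁴ / 89 = 5.7956 × 10⁻⁵ s⁻².
N = √(5.7956 × 10⁻⁵) = 7.6129 × 10⁻³ rad s⁻¹ → T = 2π/N = 825.33 s = 13.756 min ≈ 13.8 min.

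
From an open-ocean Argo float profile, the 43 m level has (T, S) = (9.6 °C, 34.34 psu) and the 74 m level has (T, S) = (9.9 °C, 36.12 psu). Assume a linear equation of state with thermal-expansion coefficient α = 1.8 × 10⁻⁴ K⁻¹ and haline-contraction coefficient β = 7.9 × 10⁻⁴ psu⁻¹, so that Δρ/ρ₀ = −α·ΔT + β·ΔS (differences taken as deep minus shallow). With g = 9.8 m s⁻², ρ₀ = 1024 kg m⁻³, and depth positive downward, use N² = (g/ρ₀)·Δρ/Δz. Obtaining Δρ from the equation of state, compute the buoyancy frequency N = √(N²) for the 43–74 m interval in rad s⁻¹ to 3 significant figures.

ΔT = +0.3 K, ΔS = +1.78 psu (deep − shallow).
Δρ/ρ₀ = −αΔT + βΔS = -5.40 × 10⁻⁵ + 1.4062 × 10⁻³ = 1.3522 × 10⁻³, so Δρ ≈ 1.385 kg m⁻³.
N² = (g/ρ₀)·Δρ/Δz = g·(Δρ/ρ₀)/Δz = 9.8 × 1.3522 × 10⁻³ / 31 = 4.2747 × 10⁻⁴ s⁻².
N = √(4.2747 × 10⁻⁴) = 0.020675 rad s⁻¹ ≈ 0.0207 rad s⁻¹.

0.0207 rad s⁻¹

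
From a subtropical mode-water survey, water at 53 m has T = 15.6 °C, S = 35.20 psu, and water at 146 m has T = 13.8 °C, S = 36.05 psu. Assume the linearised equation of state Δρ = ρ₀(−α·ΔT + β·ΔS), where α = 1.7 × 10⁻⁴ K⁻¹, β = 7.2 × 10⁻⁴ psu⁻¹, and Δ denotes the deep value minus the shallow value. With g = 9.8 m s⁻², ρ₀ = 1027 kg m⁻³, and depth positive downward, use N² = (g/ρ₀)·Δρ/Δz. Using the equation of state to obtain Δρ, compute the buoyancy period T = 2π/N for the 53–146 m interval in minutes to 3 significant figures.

10.6 min

ΔT = -1.8 K, ΔS = +0.85 psu (deep − shallow).
Δρ/ρ₀ = −αΔT + βΔS = 3.06 × 10⁻⁴ + 6.12 × 10⁻⁴ = 9.18 × 10⁻⁴, so Δρ ≈ 0.9428 kg m⁻³.
N² = (g/ρ₀)·Δρ/Δz = g·(Δρ/ρ₀)/Δz = 9.8 × 9.18 × 10⁻⁴ / 93 = 9.6735 × 10⁻⁵ s⁻².
N = √(9.6735 × 10⁻⁵) = 9.8354 × 10⁻³ rad s⁻¹ → T = 2π/N = 638.83 s = 10.647 min ≈ 10.6 min.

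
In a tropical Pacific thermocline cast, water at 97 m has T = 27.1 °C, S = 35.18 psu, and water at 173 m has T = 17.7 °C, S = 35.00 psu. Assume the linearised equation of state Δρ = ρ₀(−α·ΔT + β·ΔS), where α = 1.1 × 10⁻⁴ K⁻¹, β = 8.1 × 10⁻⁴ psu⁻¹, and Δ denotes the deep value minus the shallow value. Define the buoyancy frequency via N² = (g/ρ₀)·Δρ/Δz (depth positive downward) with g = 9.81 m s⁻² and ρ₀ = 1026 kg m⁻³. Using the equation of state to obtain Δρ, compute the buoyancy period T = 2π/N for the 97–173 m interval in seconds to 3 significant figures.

587 s

ΔT = -9.4 K, ΔS = -0.18 psu (deep − shallow).
Δρ/ρ₀ = −αΔT + βΔS = 1.034 × 10⁻³ − 1.458 × 10⁻⁴ = 8.882 × 10⁻⁴, so Δρ ≈ 0.9113 kg m⁻³.
N² = (g/ρ₀)·Δρ/Δz = g·(Δρ/ρ₀)/Δz = 9.81 × 8.882 × 10⁻⁴ / 76 = 1.1465 × 10⁻⁴ s⁻².
N = √(1.1465 × 10⁻⁴) = 0.010707 rad s⁻¹ → T = 2π/N = 586.83 s ≈ 587 s.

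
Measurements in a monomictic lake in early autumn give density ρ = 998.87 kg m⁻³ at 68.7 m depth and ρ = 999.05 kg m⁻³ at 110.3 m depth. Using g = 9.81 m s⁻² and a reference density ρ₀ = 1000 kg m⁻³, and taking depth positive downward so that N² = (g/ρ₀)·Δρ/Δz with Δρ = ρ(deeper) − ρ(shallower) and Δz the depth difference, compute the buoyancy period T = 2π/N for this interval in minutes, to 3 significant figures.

16.1 min

Δρ = 999.05 − 998.87 = 0.18 kg m⁻³ over Δz = 110.3 − 68.7 = 41.6 m.
N² = (9.81/1000) × (0.18/41.6) = 4.2447 × 10⁻⁵ s⁻².
N = √(4.2447 × 10⁻⁵) = 6.5151 × 10⁻³ rad s⁻¹, so T = 2π/N = 964.40 s = 16.073 min ≈ 16.1 min.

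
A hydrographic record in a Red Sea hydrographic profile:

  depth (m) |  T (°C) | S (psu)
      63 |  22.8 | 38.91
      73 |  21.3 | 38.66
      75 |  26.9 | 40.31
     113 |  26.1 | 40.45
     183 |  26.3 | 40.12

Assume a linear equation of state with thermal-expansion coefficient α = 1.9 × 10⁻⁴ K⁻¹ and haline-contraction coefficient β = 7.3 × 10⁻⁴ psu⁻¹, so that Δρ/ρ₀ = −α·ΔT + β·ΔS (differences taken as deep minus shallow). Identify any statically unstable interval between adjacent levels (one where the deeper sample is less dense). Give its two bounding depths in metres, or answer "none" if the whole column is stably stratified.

Evaluate Δρ/ρ₀ = −αΔT + βΔS across each adjacent pair:
  63–73 m: −αΔT+βΔS = −(1.9 × 10⁻⁴)(-1.5)+(7.3 × 10⁻⁴)(-0.25) = 1.0 × 10⁻⁴ → stable
  73–75 m: −αΔT+βΔS = −(1.9 × 10⁻⁴)(+5.6)+(7.3 × 10⁻⁴)(+1.65) = 1.4 × 10⁻⁴ → stable
  75–113 m: −αΔT+βΔS = −(1.9 × 10⁻⁴)(-0.8)+(7.3 × 10⁻⁴)(+0.14) = 2.5 × 10⁻⁴ → stable
  113–183 m: −αΔT+βΔS = −(1.9 × 10⁻⁴)(+0.2)+(7.3 × 10⁻⁴)(-0.33) = -2.8 × 10⁻⁴ → UNSTABLE
The 113–183 m interval has Δρ < 0: lighter water underlies denser water.

113–183 m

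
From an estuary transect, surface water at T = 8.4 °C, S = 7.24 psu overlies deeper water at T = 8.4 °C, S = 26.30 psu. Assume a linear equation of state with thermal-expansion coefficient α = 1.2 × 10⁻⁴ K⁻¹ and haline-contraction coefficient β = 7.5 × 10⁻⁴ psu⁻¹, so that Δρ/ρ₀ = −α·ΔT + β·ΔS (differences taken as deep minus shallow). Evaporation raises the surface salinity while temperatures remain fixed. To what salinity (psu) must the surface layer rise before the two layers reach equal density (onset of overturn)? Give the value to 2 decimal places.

Neutral buoyancy requires −α(T_deep − T_surf) + β(S_deep − S_surf′) = 0.
S_surf′ = S_deep − (α/β)·ΔT = 26.30 − (1.2 × 10⁻⁴/7.5 × 10⁻⁴)·(+0.0) = 26.3000 psu.
Increase required: 26.3000 − 7.24 = 19.0600 psu.

26.30 psu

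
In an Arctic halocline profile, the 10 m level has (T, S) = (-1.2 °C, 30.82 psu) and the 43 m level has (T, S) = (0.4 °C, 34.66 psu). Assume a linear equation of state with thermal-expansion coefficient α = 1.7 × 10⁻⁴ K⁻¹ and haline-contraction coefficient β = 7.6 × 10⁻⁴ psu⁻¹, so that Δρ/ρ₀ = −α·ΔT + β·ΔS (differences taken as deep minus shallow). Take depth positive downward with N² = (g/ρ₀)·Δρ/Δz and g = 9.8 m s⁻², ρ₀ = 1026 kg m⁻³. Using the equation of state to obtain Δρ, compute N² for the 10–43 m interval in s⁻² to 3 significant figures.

7.86 × 10⁻⁴ s⁻²

ΔT = +1.6 K, ΔS = +3.84 psu (deep − shallow).
Δρ/ρ₀ = −αΔT + βΔS = -2.72 × 10⁻⁴ + 2.9184 × 10⁻³ = 2.6464 × 10⁻³, so Δρ ≈ 2.715 kg m⁻³.
N² = (g/ρ₀)·Δρ/Δz = g·(Δρ/ρ₀)/Δz = 9.8 × 2.6464 × 10⁻³ / 33 = 7.8590 × 10⁻⁴ s⁻² ≈ 7.86 × 10⁻⁴ s⁻².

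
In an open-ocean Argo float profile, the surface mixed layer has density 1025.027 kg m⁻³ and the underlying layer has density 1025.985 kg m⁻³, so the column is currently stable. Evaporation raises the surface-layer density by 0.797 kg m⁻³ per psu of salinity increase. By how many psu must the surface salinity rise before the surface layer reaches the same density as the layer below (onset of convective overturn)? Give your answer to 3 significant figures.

1.20 psu

Density deficit of the surface layer: 1025.985 − 1025.027 = 0.958 kg m⁻³.
Required change = 0.958 / 0.797 = 1.20 psu.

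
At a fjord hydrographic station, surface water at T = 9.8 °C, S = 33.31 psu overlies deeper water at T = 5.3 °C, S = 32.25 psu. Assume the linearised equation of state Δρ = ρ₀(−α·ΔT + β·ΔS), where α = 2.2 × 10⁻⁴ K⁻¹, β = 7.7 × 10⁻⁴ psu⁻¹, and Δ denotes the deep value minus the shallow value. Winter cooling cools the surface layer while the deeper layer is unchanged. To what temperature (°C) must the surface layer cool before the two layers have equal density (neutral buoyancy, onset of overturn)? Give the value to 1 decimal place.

9.0 °C

Neutral buoyancy requires Δρ = 0, i.e. −α(T_deep − T_surf′) + β(S_deep − S_surf) = 0.
T_surf′ = T_deep − (β/α)·ΔS = 5.3 − (7.7 × 10⁻⁴/2.2 × 10⁻⁴)·(-1.06) = 9.010 °C.
Cooling required: 9.8 − (9.010) = 0.790 °C.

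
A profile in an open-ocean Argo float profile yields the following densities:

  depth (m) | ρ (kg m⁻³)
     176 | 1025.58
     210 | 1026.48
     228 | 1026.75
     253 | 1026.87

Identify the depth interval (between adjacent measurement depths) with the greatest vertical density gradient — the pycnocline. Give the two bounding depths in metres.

176–210 m

Compute the density gradient over each adjacent pair:
  176–210 m: Δρ/Δz = 0.90/34 = 0.026 kg m⁻⁴
  210–228 m: Δρ/Δz = 0.27/18 = 0.015 kg m⁻⁴
  228–253 m: Δρ/Δz = 0.12/25 = 4.8 × 10⁻³ kg m⁻⁴
The largest gradient is in the 176–210 m interval — the pycnocline.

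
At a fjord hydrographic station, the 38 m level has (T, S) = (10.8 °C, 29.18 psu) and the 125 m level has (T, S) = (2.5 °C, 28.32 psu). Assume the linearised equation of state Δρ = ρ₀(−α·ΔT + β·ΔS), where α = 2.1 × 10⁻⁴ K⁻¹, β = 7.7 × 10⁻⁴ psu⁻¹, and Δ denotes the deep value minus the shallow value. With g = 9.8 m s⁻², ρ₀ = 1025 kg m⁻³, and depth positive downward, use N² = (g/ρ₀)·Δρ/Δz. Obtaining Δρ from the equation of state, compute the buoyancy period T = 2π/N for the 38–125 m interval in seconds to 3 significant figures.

ΔT = -8.3 K, ΔS = -0.86 psu (deep − shallow).
Δρ/ρ₀ = −αΔT + βΔS = 1.743 × 10⁻³ − 6.622 × 10⁻⁴ = 1.0808 × 10⁻³, so Δρ ≈ 1.108 kg m⁻³.
N² = (g/ρ₀)·Δρ/Δz = g·(Δρ/ρ₀)/Δz = 9.8 × 1.0808 × 10⁻³ / 87 = 1.2175 × 10⁻⁴ s⁻².
N = √(1.2175 × 10⁻⁴) = 0.011034 rad s⁻¹ → T = 2π/N = 569.44 s ≈ 569 s.

569 s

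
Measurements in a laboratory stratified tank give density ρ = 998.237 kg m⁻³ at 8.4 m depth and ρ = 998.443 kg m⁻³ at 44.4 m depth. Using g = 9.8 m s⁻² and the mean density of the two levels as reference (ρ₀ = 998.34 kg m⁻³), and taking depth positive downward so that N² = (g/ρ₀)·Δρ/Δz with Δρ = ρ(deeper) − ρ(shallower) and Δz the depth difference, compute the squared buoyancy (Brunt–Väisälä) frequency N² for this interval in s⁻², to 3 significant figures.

Δρ = 998.443 − 998.237 = 0.206 kg m⁻³ over Δz = 44.4 − 8.4 = 36 m.
N² = (9.8/998.34) × (0.206/36) = 5.6171 × 10⁻⁵ s⁻² ≈ 5.62 × 10⁻⁵ s⁻².

5.62 × 10⁻⁵ s⁻²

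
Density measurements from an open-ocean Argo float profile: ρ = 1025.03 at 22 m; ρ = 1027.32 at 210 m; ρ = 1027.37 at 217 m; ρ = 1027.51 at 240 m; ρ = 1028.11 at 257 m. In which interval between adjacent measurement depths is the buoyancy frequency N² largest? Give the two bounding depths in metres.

Compute the density gradient over each adjacent pair:
  22–210 m: Δρ/Δz = 2.29/188 = 0.012 kg m⁻⁴
  210–217 m: Δρ/Δz = 0.05/7 = 7.1 × 10⁻³ kg m⁻⁴
  217–240 m: Δρ/Δz = 0.14/23 = 6.1 × 10⁻³ kg m⁻⁴
  240–257 m: Δρ/Δz = 0.60/17 = 0.035 kg m⁻⁴
The largest gradient is in the 240–257 m interval — the pycnocline.

240–257 m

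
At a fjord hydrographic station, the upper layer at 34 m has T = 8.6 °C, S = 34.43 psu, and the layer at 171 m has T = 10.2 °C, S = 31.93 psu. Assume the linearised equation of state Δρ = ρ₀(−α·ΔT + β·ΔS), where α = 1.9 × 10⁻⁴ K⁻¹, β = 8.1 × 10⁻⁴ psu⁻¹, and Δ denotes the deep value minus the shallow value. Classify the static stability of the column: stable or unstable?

unstable

ΔT = 10.2 − 8.6 = +1.6 K and ΔS = 31.93 − 34.43 = -2.50 psu (deep − shallow).
−αΔT = -3.04 × 10⁻⁴; βΔS = -2.025 × 10⁻³; sum Δρ/ρ₀ = -2.329 × 10⁻³.
Δρ/ρ₀ < 0, so Δρ < 0: deeper water is lighter → statically unstable; the column would overturn.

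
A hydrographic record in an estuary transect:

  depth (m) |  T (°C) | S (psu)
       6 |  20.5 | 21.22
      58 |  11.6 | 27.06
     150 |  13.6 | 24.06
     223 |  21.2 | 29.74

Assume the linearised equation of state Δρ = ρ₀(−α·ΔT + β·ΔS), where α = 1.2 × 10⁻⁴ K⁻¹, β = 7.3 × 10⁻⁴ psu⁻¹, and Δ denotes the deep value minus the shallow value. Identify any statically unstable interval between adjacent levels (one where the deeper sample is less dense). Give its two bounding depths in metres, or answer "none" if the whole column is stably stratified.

Evaluate Δρ/ρ₀ = −αΔT + βΔS across each adjacent pair:
  6–58 m: −αΔT+βΔS = −(1.2 × 10⁻⁴)(-8.9)+(7.3 × 10⁻⁴)(+5.84) = 5.3 × 10⁻³ → stable
  58–150 m: −αΔT+βΔS = −(1.2 × 10⁻⁴)(+2.0)+(7.3 × 10⁻⁴)(-3.00) = -2.4 × 10⁻³ → UNSTABLE
  150–223 m: −αΔT+βΔS = −(1.2 × 10⁻⁴)(+7.6)+(7.3 × 10⁻⁴)(+5.68) = 3.2 × 10⁻³ → stable
The 58–150 m interval has Δρ < 0: lighter water underlies denser water.

58–150 m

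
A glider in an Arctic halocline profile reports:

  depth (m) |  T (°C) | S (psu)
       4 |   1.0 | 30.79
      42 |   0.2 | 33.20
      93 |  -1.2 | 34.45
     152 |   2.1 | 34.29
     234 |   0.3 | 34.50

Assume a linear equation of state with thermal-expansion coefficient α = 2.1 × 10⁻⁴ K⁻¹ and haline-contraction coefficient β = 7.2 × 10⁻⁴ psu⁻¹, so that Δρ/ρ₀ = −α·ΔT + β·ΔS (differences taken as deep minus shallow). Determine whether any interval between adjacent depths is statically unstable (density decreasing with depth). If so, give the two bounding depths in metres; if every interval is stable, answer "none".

93–152 m

Evaluate Δρ/ρ₀ = −αΔT + βΔS across each adjacent pair:
  4–42 m: −αΔT+βΔS = −(2.1 × 10⁻⁴)(-0.8)+(7.2 × 10⁻⁴)(+2.41) = 1.9 × 10⁻³ → stable
  42–93 m: −αΔT+βΔS = −(2.1 × 10⁻⁴)(-1.4)+(7.2 × 10⁻⁴)(+1.25) = 1.2 × 10⁻³ → stable
  93–152 m: −αΔT+βΔS = −(2.1 × 10⁻⁴)(+3.3)+(7.2 × 10⁻⁴)(-0.16) = -8.1 × 10⁻⁴ → UNSTABLE
  152–234 m: −αΔT+βΔS = −(2.1 × 10⁻⁴)(-1.8)+(7.2 × 10⁻⁴)(+0.21) = 5.3 × 10⁻⁴ → stable
The 93–152 m interval has Δρ < 0: lighter water underlies denser water.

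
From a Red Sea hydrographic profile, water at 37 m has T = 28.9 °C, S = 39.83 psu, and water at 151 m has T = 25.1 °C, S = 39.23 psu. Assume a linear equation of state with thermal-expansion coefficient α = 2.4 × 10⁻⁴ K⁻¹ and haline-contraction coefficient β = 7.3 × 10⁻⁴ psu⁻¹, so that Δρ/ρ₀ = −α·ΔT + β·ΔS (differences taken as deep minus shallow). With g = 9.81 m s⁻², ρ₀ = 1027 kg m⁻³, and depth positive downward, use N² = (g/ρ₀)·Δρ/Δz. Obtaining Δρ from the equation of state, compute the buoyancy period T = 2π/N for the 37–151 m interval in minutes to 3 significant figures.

16.4 min

ΔT = -3.8 K, ΔS = -0.60 psu (deep − shallow).
Δρ/ρ₀ = −αΔT + βΔS = 9.12 × 10⁻⁴ − 4.38 × 10⁻⁴ = 4.74 × 10⁻⁴, so Δρ ≈ 0.4868 kg m⁻³.
N² = (g/ρ₀)·Δρ/Δz = g·(Δρ/ρ₀)/Δz = 9.81 × 4.74 × 10⁻⁴ / 114 = 4.0789 × 10⁻⁵ s⁻².
N = √(4.0789 × 10⁻⁵) = 6.3866 × 10⁻³ rad s⁻¹ → T = 2π/N = 983.81 s = 16.397 min ≈ 16.4 min.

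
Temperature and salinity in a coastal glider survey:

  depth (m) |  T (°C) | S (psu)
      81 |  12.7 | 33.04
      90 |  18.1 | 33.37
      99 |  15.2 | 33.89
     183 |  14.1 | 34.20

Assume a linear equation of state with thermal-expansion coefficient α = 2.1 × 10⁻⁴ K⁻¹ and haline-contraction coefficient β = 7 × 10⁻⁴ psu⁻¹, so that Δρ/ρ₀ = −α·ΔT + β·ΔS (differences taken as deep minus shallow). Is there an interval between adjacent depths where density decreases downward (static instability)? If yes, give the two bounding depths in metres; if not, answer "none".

Evaluate Δρ/ρ₀ = −αΔT + βΔS across each adjacent pair:
  81–90 m: −αΔT+βΔS = −(2.1 × 10⁻⁴)(+5.4)+(7 × 10⁻⁴)(+0.33) = -9.0 × 10⁻⁴ → UNSTABLE
  90–99 m: −αΔT+βΔS = −(2.1 × 10⁻⁴)(-2.9)+(7 × 10⁻⁴)(+0.52) = 9.7 × 10⁻⁴ → stable
  99–183 m: −αΔT+βΔS = −(2.1 × 10⁻⁴)(-1.1)+(7 × 10⁻⁴)(+0.31) = 4.5 × 10⁻⁴ → stable
The 81–90 m interval has Δρ < 0: lighter water underlies denser water.

81–90 m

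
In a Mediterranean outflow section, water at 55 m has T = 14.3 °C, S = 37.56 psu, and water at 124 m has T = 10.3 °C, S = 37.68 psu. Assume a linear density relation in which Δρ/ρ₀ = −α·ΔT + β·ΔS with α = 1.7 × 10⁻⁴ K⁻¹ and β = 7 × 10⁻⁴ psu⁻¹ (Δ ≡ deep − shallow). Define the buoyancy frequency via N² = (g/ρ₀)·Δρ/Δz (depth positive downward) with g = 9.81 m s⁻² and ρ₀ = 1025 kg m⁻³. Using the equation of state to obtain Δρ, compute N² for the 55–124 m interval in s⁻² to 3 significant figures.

1.09 × 10⁻⁴ s⁻²

ΔT = -4.0 K, ΔS = +0.12 psu (deep − shallow).
Δρ/ρ₀ = −αΔT + βΔS = 6.80 × 10⁻⁴ + 8.40 × 10⁻⁵ = 7.64 × 10⁻⁴, so Δρ ≈ 0.7831 kg m⁻³.
N² = (g/ρ₀)·Δρ/Δz = g·(Δρ/ρ₀)/Δz = 9.81 × 7.64 × 10⁻⁴ / 69 = 1.0862 × 10⁻⁴ s⁻² ≈ 1.09 × 10⁻⁴ s⁻².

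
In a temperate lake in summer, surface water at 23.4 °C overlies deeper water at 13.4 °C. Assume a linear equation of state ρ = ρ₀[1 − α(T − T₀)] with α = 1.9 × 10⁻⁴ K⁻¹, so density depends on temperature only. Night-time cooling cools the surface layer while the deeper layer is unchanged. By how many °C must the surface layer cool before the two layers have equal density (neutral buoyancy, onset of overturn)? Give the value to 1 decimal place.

With temperature the only control, equal density requires T_surf′ = T_deep.
T_surf′ = 13.4 °C.
Cooling required: 23.4 − 13.4 = 10.0 °C.

10.0 °C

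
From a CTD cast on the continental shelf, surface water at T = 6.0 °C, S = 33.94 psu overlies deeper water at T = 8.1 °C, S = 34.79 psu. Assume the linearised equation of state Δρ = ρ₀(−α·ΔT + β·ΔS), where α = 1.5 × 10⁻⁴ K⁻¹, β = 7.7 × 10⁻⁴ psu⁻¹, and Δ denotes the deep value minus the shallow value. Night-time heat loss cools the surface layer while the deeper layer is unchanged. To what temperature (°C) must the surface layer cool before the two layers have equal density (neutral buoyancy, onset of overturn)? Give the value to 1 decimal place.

3.7 °C

Neutral buoyancy requires Δρ = 0, i.e. −α(T_deep − T_surf′) + β(S_deep − S_surf) = 0.
T_surf′ = T_deep − (β/α)·ΔS = 8.1 − (7.7 × 10⁻⁴/1.5 × 10⁻⁴)·(+0.85) = 3.737 °C.
Cooling required: 6.0 − (3.737) = 2.263 °C.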